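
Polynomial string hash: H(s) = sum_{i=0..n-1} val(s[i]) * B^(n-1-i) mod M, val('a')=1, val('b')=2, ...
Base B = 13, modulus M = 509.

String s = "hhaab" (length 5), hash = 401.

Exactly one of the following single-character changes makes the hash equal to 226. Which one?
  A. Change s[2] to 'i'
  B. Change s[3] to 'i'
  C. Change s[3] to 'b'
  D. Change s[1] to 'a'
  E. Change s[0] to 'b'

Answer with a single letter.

Option A: s[2]='a'->'i', delta=(9-1)*13^2 mod 509 = 334, hash=401+334 mod 509 = 226 <-- target
Option B: s[3]='a'->'i', delta=(9-1)*13^1 mod 509 = 104, hash=401+104 mod 509 = 505
Option C: s[3]='a'->'b', delta=(2-1)*13^1 mod 509 = 13, hash=401+13 mod 509 = 414
Option D: s[1]='h'->'a', delta=(1-8)*13^3 mod 509 = 400, hash=401+400 mod 509 = 292
Option E: s[0]='h'->'b', delta=(2-8)*13^4 mod 509 = 167, hash=401+167 mod 509 = 59

Answer: A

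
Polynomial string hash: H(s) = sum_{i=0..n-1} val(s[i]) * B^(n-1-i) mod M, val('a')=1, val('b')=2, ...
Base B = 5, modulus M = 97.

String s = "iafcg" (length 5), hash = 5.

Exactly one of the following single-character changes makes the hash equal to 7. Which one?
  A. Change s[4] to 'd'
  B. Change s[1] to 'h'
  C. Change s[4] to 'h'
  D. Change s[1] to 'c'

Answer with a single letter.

Answer: B

Derivation:
Option A: s[4]='g'->'d', delta=(4-7)*5^0 mod 97 = 94, hash=5+94 mod 97 = 2
Option B: s[1]='a'->'h', delta=(8-1)*5^3 mod 97 = 2, hash=5+2 mod 97 = 7 <-- target
Option C: s[4]='g'->'h', delta=(8-7)*5^0 mod 97 = 1, hash=5+1 mod 97 = 6
Option D: s[1]='a'->'c', delta=(3-1)*5^3 mod 97 = 56, hash=5+56 mod 97 = 61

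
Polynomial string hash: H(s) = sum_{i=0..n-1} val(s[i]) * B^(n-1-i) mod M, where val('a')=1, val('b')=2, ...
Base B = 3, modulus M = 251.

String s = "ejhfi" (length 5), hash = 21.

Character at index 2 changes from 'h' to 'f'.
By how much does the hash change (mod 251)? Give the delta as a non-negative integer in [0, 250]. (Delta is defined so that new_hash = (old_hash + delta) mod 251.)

Delta formula: (val(new) - val(old)) * B^(n-1-k) mod M
  val('f') - val('h') = 6 - 8 = -2
  B^(n-1-k) = 3^2 mod 251 = 9
  Delta = -2 * 9 mod 251 = 233

Answer: 233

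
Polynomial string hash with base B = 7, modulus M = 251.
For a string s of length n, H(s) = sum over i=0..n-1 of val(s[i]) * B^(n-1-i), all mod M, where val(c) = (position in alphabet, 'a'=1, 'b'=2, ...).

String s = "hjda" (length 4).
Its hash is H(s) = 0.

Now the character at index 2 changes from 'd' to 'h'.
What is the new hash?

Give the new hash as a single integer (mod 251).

Answer: 28

Derivation:
val('d') = 4, val('h') = 8
Position k = 2, exponent = n-1-k = 1
B^1 mod M = 7^1 mod 251 = 7
Delta = (8 - 4) * 7 mod 251 = 28
New hash = (0 + 28) mod 251 = 28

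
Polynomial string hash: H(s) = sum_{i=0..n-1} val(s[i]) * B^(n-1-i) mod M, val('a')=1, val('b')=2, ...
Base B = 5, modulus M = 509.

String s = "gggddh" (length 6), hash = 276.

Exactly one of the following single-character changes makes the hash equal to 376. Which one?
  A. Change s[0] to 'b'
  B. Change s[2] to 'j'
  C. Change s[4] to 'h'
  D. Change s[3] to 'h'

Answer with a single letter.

Option A: s[0]='g'->'b', delta=(2-7)*5^5 mod 509 = 154, hash=276+154 mod 509 = 430
Option B: s[2]='g'->'j', delta=(10-7)*5^3 mod 509 = 375, hash=276+375 mod 509 = 142
Option C: s[4]='d'->'h', delta=(8-4)*5^1 mod 509 = 20, hash=276+20 mod 509 = 296
Option D: s[3]='d'->'h', delta=(8-4)*5^2 mod 509 = 100, hash=276+100 mod 509 = 376 <-- target

Answer: D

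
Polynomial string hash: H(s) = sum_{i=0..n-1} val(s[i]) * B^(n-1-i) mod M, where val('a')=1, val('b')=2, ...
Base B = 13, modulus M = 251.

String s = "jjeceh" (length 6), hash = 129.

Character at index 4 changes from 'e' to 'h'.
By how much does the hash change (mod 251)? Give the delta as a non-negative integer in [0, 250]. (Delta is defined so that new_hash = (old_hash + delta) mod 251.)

Answer: 39

Derivation:
Delta formula: (val(new) - val(old)) * B^(n-1-k) mod M
  val('h') - val('e') = 8 - 5 = 3
  B^(n-1-k) = 13^1 mod 251 = 13
  Delta = 3 * 13 mod 251 = 39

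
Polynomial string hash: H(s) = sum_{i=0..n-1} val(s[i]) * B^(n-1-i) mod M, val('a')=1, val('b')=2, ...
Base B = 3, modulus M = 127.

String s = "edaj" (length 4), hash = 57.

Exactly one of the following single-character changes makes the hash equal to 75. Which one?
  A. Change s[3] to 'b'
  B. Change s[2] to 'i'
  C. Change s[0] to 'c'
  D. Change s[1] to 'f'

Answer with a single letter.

Answer: D

Derivation:
Option A: s[3]='j'->'b', delta=(2-10)*3^0 mod 127 = 119, hash=57+119 mod 127 = 49
Option B: s[2]='a'->'i', delta=(9-1)*3^1 mod 127 = 24, hash=57+24 mod 127 = 81
Option C: s[0]='e'->'c', delta=(3-5)*3^3 mod 127 = 73, hash=57+73 mod 127 = 3
Option D: s[1]='d'->'f', delta=(6-4)*3^2 mod 127 = 18, hash=57+18 mod 127 = 75 <-- target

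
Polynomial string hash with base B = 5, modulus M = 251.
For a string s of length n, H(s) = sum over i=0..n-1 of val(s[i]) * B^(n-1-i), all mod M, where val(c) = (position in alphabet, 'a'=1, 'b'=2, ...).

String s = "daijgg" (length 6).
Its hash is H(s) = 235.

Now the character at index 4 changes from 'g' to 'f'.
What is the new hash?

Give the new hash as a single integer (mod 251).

Answer: 230

Derivation:
val('g') = 7, val('f') = 6
Position k = 4, exponent = n-1-k = 1
B^1 mod M = 5^1 mod 251 = 5
Delta = (6 - 7) * 5 mod 251 = 246
New hash = (235 + 246) mod 251 = 230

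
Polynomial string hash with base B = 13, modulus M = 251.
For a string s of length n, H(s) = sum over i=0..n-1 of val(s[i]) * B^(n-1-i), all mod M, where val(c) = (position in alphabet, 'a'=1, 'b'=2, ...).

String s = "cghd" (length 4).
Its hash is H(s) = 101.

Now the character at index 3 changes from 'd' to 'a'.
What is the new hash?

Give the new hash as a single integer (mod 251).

val('d') = 4, val('a') = 1
Position k = 3, exponent = n-1-k = 0
B^0 mod M = 13^0 mod 251 = 1
Delta = (1 - 4) * 1 mod 251 = 248
New hash = (101 + 248) mod 251 = 98

Answer: 98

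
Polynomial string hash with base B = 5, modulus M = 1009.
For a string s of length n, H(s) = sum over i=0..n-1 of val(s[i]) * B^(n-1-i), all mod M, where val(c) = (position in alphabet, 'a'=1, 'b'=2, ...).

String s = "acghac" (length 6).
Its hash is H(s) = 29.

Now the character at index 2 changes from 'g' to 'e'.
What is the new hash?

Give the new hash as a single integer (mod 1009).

val('g') = 7, val('e') = 5
Position k = 2, exponent = n-1-k = 3
B^3 mod M = 5^3 mod 1009 = 125
Delta = (5 - 7) * 125 mod 1009 = 759
New hash = (29 + 759) mod 1009 = 788

Answer: 788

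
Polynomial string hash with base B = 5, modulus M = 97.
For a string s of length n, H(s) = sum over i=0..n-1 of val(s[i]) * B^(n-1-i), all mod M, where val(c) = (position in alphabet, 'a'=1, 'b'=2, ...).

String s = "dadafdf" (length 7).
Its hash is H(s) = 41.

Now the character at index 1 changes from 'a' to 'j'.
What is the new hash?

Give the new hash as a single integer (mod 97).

Answer: 36

Derivation:
val('a') = 1, val('j') = 10
Position k = 1, exponent = n-1-k = 5
B^5 mod M = 5^5 mod 97 = 21
Delta = (10 - 1) * 21 mod 97 = 92
New hash = (41 + 92) mod 97 = 36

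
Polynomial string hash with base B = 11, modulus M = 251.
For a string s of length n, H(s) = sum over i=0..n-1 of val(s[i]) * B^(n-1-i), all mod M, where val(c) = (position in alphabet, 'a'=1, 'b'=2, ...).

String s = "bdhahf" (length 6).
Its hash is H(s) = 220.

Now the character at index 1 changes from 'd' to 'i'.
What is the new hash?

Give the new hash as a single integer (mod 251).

Answer: 133

Derivation:
val('d') = 4, val('i') = 9
Position k = 1, exponent = n-1-k = 4
B^4 mod M = 11^4 mod 251 = 83
Delta = (9 - 4) * 83 mod 251 = 164
New hash = (220 + 164) mod 251 = 133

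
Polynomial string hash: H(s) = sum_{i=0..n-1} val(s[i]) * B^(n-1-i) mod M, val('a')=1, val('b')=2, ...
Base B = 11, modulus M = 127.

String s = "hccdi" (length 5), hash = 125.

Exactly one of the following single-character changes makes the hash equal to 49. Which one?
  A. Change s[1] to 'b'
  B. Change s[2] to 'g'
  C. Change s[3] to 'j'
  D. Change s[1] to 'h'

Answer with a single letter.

Answer: D

Derivation:
Option A: s[1]='c'->'b', delta=(2-3)*11^3 mod 127 = 66, hash=125+66 mod 127 = 64
Option B: s[2]='c'->'g', delta=(7-3)*11^2 mod 127 = 103, hash=125+103 mod 127 = 101
Option C: s[3]='d'->'j', delta=(10-4)*11^1 mod 127 = 66, hash=125+66 mod 127 = 64
Option D: s[1]='c'->'h', delta=(8-3)*11^3 mod 127 = 51, hash=125+51 mod 127 = 49 <-- target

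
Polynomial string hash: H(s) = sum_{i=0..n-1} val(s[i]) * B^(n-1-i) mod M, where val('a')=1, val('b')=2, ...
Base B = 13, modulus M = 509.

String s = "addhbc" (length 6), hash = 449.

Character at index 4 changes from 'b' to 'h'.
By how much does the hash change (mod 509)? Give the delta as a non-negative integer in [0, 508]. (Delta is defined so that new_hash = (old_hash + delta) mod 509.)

Answer: 78

Derivation:
Delta formula: (val(new) - val(old)) * B^(n-1-k) mod M
  val('h') - val('b') = 8 - 2 = 6
  B^(n-1-k) = 13^1 mod 509 = 13
  Delta = 6 * 13 mod 509 = 78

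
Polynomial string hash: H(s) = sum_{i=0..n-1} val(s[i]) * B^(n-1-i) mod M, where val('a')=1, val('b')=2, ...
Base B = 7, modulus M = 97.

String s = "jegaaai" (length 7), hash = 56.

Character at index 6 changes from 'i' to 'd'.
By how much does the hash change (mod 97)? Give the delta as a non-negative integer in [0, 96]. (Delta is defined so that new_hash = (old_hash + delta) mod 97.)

Answer: 92

Derivation:
Delta formula: (val(new) - val(old)) * B^(n-1-k) mod M
  val('d') - val('i') = 4 - 9 = -5
  B^(n-1-k) = 7^0 mod 97 = 1
  Delta = -5 * 1 mod 97 = 92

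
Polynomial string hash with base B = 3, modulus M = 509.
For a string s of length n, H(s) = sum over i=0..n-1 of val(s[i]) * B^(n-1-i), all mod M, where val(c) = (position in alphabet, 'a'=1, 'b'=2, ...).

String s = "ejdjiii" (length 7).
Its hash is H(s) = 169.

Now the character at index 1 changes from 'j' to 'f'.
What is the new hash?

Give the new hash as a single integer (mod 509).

val('j') = 10, val('f') = 6
Position k = 1, exponent = n-1-k = 5
B^5 mod M = 3^5 mod 509 = 243
Delta = (6 - 10) * 243 mod 509 = 46
New hash = (169 + 46) mod 509 = 215

Answer: 215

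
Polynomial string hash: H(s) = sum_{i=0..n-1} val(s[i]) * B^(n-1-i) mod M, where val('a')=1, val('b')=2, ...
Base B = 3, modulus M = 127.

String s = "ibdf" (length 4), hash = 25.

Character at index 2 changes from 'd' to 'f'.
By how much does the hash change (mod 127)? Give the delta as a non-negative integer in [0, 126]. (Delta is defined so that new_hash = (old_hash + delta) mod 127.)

Answer: 6

Derivation:
Delta formula: (val(new) - val(old)) * B^(n-1-k) mod M
  val('f') - val('d') = 6 - 4 = 2
  B^(n-1-k) = 3^1 mod 127 = 3
  Delta = 2 * 3 mod 127 = 6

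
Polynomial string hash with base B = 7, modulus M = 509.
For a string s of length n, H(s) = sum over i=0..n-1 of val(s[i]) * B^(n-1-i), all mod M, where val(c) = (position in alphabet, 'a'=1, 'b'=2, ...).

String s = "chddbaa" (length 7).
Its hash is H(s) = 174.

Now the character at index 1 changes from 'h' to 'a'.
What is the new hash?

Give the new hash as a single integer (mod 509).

val('h') = 8, val('a') = 1
Position k = 1, exponent = n-1-k = 5
B^5 mod M = 7^5 mod 509 = 10
Delta = (1 - 8) * 10 mod 509 = 439
New hash = (174 + 439) mod 509 = 104

Answer: 104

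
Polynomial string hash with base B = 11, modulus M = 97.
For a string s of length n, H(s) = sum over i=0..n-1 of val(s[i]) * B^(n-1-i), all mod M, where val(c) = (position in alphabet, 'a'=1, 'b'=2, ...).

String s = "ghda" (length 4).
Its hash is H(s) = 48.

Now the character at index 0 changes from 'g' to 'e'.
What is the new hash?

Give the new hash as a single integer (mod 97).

Answer: 5

Derivation:
val('g') = 7, val('e') = 5
Position k = 0, exponent = n-1-k = 3
B^3 mod M = 11^3 mod 97 = 70
Delta = (5 - 7) * 70 mod 97 = 54
New hash = (48 + 54) mod 97 = 5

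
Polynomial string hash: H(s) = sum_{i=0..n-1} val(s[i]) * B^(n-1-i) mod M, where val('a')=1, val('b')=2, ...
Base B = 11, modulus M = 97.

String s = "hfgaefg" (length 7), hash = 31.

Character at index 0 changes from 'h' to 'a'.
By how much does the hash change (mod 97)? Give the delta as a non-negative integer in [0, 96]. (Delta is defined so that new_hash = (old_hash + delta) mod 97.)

Answer: 38

Derivation:
Delta formula: (val(new) - val(old)) * B^(n-1-k) mod M
  val('a') - val('h') = 1 - 8 = -7
  B^(n-1-k) = 11^6 mod 97 = 50
  Delta = -7 * 50 mod 97 = 38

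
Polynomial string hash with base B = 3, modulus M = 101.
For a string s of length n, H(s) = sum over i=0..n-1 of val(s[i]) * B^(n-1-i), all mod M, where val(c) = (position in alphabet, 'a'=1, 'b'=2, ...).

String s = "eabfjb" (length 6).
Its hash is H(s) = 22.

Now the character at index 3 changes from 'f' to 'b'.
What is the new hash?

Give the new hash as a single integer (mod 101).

val('f') = 6, val('b') = 2
Position k = 3, exponent = n-1-k = 2
B^2 mod M = 3^2 mod 101 = 9
Delta = (2 - 6) * 9 mod 101 = 65
New hash = (22 + 65) mod 101 = 87

Answer: 87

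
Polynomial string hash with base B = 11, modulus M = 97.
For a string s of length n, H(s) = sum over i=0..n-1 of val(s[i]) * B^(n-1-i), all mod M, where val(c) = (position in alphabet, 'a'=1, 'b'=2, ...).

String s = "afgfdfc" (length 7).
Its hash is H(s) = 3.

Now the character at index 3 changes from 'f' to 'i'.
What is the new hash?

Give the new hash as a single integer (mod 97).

Answer: 19

Derivation:
val('f') = 6, val('i') = 9
Position k = 3, exponent = n-1-k = 3
B^3 mod M = 11^3 mod 97 = 70
Delta = (9 - 6) * 70 mod 97 = 16
New hash = (3 + 16) mod 97 = 19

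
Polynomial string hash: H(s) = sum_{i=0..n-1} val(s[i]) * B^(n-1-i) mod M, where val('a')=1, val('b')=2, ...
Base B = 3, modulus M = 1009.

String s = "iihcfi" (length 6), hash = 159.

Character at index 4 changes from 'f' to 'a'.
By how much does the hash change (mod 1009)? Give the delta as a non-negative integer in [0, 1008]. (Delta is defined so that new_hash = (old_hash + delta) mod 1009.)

Delta formula: (val(new) - val(old)) * B^(n-1-k) mod M
  val('a') - val('f') = 1 - 6 = -5
  B^(n-1-k) = 3^1 mod 1009 = 3
  Delta = -5 * 3 mod 1009 = 994

Answer: 994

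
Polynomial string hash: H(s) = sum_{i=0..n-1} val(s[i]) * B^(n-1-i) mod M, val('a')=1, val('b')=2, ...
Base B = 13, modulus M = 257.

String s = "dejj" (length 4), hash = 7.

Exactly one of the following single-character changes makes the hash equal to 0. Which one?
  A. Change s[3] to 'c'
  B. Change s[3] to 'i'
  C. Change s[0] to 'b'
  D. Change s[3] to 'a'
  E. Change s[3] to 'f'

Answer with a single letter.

Answer: A

Derivation:
Option A: s[3]='j'->'c', delta=(3-10)*13^0 mod 257 = 250, hash=7+250 mod 257 = 0 <-- target
Option B: s[3]='j'->'i', delta=(9-10)*13^0 mod 257 = 256, hash=7+256 mod 257 = 6
Option C: s[0]='d'->'b', delta=(2-4)*13^3 mod 257 = 232, hash=7+232 mod 257 = 239
Option D: s[3]='j'->'a', delta=(1-10)*13^0 mod 257 = 248, hash=7+248 mod 257 = 255
Option E: s[3]='j'->'f', delta=(6-10)*13^0 mod 257 = 253, hash=7+253 mod 257 = 3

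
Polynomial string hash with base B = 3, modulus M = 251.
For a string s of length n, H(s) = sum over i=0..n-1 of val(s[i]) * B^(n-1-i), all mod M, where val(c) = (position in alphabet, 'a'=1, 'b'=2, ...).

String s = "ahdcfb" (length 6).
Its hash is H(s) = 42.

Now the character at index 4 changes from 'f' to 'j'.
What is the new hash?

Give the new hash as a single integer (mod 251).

val('f') = 6, val('j') = 10
Position k = 4, exponent = n-1-k = 1
B^1 mod M = 3^1 mod 251 = 3
Delta = (10 - 6) * 3 mod 251 = 12
New hash = (42 + 12) mod 251 = 54

Answer: 54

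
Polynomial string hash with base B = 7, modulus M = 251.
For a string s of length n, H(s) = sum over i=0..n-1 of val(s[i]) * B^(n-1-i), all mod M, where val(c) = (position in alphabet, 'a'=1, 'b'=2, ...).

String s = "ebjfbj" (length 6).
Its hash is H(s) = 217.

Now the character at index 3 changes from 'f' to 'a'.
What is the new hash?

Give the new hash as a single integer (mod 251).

Answer: 223

Derivation:
val('f') = 6, val('a') = 1
Position k = 3, exponent = n-1-k = 2
B^2 mod M = 7^2 mod 251 = 49
Delta = (1 - 6) * 49 mod 251 = 6
New hash = (217 + 6) mod 251 = 223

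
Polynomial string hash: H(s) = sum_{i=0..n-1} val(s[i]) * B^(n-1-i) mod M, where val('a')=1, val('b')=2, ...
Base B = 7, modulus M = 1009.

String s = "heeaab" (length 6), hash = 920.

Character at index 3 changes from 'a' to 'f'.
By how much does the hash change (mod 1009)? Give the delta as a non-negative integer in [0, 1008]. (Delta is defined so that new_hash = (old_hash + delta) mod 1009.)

Answer: 245

Derivation:
Delta formula: (val(new) - val(old)) * B^(n-1-k) mod M
  val('f') - val('a') = 6 - 1 = 5
  B^(n-1-k) = 7^2 mod 1009 = 49
  Delta = 5 * 49 mod 1009 = 245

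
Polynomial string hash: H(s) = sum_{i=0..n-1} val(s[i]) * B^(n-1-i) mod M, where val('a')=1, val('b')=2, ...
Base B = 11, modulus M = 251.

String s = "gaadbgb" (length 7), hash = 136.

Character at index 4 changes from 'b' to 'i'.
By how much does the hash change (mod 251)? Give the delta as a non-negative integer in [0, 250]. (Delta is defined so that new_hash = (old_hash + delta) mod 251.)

Answer: 94

Derivation:
Delta formula: (val(new) - val(old)) * B^(n-1-k) mod M
  val('i') - val('b') = 9 - 2 = 7
  B^(n-1-k) = 11^2 mod 251 = 121
  Delta = 7 * 121 mod 251 = 94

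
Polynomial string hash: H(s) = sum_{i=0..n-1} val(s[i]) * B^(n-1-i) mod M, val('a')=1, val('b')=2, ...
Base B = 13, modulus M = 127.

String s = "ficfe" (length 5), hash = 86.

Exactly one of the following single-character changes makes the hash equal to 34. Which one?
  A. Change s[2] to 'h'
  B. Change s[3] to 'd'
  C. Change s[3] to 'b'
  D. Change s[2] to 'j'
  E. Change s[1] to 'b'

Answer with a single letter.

Answer: C

Derivation:
Option A: s[2]='c'->'h', delta=(8-3)*13^2 mod 127 = 83, hash=86+83 mod 127 = 42
Option B: s[3]='f'->'d', delta=(4-6)*13^1 mod 127 = 101, hash=86+101 mod 127 = 60
Option C: s[3]='f'->'b', delta=(2-6)*13^1 mod 127 = 75, hash=86+75 mod 127 = 34 <-- target
Option D: s[2]='c'->'j', delta=(10-3)*13^2 mod 127 = 40, hash=86+40 mod 127 = 126
Option E: s[1]='i'->'b', delta=(2-9)*13^3 mod 127 = 115, hash=86+115 mod 127 = 74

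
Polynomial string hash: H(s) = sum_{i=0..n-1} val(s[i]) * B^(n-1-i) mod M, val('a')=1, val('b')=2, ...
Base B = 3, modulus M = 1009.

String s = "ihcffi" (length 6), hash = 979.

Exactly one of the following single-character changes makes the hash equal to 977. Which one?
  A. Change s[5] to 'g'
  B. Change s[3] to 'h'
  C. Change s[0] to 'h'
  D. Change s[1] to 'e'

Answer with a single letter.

Answer: A

Derivation:
Option A: s[5]='i'->'g', delta=(7-9)*3^0 mod 1009 = 1007, hash=979+1007 mod 1009 = 977 <-- target
Option B: s[3]='f'->'h', delta=(8-6)*3^2 mod 1009 = 18, hash=979+18 mod 1009 = 997
Option C: s[0]='i'->'h', delta=(8-9)*3^5 mod 1009 = 766, hash=979+766 mod 1009 = 736
Option D: s[1]='h'->'e', delta=(5-8)*3^4 mod 1009 = 766, hash=979+766 mod 1009 = 736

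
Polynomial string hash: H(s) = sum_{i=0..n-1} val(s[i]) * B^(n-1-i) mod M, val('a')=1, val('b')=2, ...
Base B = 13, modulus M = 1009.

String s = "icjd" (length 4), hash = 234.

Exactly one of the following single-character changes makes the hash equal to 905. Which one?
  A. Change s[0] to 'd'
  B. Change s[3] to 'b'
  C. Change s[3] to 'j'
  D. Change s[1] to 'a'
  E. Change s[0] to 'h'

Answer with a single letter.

Option A: s[0]='i'->'d', delta=(4-9)*13^3 mod 1009 = 114, hash=234+114 mod 1009 = 348
Option B: s[3]='d'->'b', delta=(2-4)*13^0 mod 1009 = 1007, hash=234+1007 mod 1009 = 232
Option C: s[3]='d'->'j', delta=(10-4)*13^0 mod 1009 = 6, hash=234+6 mod 1009 = 240
Option D: s[1]='c'->'a', delta=(1-3)*13^2 mod 1009 = 671, hash=234+671 mod 1009 = 905 <-- target
Option E: s[0]='i'->'h', delta=(8-9)*13^3 mod 1009 = 830, hash=234+830 mod 1009 = 55

Answer: D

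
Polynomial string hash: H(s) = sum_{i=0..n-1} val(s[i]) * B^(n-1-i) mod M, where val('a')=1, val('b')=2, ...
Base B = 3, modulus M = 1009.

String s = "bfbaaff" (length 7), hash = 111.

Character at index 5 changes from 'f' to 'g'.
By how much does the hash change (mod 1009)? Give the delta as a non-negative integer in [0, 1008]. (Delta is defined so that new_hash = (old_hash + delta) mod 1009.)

Answer: 3

Derivation:
Delta formula: (val(new) - val(old)) * B^(n-1-k) mod M
  val('g') - val('f') = 7 - 6 = 1
  B^(n-1-k) = 3^1 mod 1009 = 3
  Delta = 1 * 3 mod 1009 = 3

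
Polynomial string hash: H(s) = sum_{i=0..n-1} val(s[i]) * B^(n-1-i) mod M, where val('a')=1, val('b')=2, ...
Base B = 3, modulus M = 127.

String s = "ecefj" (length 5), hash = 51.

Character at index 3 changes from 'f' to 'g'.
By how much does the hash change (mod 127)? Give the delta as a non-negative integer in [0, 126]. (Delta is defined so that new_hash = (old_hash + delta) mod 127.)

Answer: 3

Derivation:
Delta formula: (val(new) - val(old)) * B^(n-1-k) mod M
  val('g') - val('f') = 7 - 6 = 1
  B^(n-1-k) = 3^1 mod 127 = 3
  Delta = 1 * 3 mod 127 = 3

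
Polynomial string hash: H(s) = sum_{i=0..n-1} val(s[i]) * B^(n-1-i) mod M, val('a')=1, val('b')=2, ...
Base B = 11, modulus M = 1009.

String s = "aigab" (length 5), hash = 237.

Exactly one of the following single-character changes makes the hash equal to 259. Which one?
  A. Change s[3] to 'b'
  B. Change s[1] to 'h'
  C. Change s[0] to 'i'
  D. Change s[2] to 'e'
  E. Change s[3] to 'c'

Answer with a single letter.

Answer: E

Derivation:
Option A: s[3]='a'->'b', delta=(2-1)*11^1 mod 1009 = 11, hash=237+11 mod 1009 = 248
Option B: s[1]='i'->'h', delta=(8-9)*11^3 mod 1009 = 687, hash=237+687 mod 1009 = 924
Option C: s[0]='a'->'i', delta=(9-1)*11^4 mod 1009 = 84, hash=237+84 mod 1009 = 321
Option D: s[2]='g'->'e', delta=(5-7)*11^2 mod 1009 = 767, hash=237+767 mod 1009 = 1004
Option E: s[3]='a'->'c', delta=(3-1)*11^1 mod 1009 = 22, hash=237+22 mod 1009 = 259 <-- target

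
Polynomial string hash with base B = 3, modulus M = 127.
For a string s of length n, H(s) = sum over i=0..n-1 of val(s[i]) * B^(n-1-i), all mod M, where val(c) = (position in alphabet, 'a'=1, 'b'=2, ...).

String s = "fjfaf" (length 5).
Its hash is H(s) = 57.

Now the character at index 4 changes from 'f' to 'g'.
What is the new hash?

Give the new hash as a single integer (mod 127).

val('f') = 6, val('g') = 7
Position k = 4, exponent = n-1-k = 0
B^0 mod M = 3^0 mod 127 = 1
Delta = (7 - 6) * 1 mod 127 = 1
New hash = (57 + 1) mod 127 = 58

Answer: 58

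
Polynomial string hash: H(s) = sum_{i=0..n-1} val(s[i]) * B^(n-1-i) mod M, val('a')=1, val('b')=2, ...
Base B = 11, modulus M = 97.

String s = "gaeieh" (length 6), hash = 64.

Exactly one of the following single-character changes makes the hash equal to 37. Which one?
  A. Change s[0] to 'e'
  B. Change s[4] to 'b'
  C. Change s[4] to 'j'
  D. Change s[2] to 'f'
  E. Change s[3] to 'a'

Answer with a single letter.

Option A: s[0]='g'->'e', delta=(5-7)*11^5 mod 97 = 35, hash=64+35 mod 97 = 2
Option B: s[4]='e'->'b', delta=(2-5)*11^1 mod 97 = 64, hash=64+64 mod 97 = 31
Option C: s[4]='e'->'j', delta=(10-5)*11^1 mod 97 = 55, hash=64+55 mod 97 = 22
Option D: s[2]='e'->'f', delta=(6-5)*11^3 mod 97 = 70, hash=64+70 mod 97 = 37 <-- target
Option E: s[3]='i'->'a', delta=(1-9)*11^2 mod 97 = 2, hash=64+2 mod 97 = 66

Answer: D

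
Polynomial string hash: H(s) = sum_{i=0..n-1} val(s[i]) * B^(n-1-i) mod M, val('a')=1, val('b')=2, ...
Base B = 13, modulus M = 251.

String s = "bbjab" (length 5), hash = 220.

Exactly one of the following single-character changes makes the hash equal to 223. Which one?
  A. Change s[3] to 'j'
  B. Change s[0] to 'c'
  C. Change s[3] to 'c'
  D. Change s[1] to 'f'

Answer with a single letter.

Answer: D

Derivation:
Option A: s[3]='a'->'j', delta=(10-1)*13^1 mod 251 = 117, hash=220+117 mod 251 = 86
Option B: s[0]='b'->'c', delta=(3-2)*13^4 mod 251 = 198, hash=220+198 mod 251 = 167
Option C: s[3]='a'->'c', delta=(3-1)*13^1 mod 251 = 26, hash=220+26 mod 251 = 246
Option D: s[1]='b'->'f', delta=(6-2)*13^3 mod 251 = 3, hash=220+3 mod 251 = 223 <-- target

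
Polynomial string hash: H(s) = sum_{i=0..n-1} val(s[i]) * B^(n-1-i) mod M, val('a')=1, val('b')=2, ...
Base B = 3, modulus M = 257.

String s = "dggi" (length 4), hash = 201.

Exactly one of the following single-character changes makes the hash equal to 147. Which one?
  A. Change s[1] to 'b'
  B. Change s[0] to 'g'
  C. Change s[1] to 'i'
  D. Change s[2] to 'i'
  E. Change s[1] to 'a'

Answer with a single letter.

Option A: s[1]='g'->'b', delta=(2-7)*3^2 mod 257 = 212, hash=201+212 mod 257 = 156
Option B: s[0]='d'->'g', delta=(7-4)*3^3 mod 257 = 81, hash=201+81 mod 257 = 25
Option C: s[1]='g'->'i', delta=(9-7)*3^2 mod 257 = 18, hash=201+18 mod 257 = 219
Option D: s[2]='g'->'i', delta=(9-7)*3^1 mod 257 = 6, hash=201+6 mod 257 = 207
Option E: s[1]='g'->'a', delta=(1-7)*3^2 mod 257 = 203, hash=201+203 mod 257 = 147 <-- target

Answer: E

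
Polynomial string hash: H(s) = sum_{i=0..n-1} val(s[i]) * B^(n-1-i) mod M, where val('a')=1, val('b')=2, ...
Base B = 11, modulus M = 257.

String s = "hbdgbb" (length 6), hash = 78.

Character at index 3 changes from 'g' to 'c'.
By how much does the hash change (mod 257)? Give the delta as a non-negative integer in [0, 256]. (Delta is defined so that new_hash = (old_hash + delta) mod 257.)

Answer: 30

Derivation:
Delta formula: (val(new) - val(old)) * B^(n-1-k) mod M
  val('c') - val('g') = 3 - 7 = -4
  B^(n-1-k) = 11^2 mod 257 = 121
  Delta = -4 * 121 mod 257 = 30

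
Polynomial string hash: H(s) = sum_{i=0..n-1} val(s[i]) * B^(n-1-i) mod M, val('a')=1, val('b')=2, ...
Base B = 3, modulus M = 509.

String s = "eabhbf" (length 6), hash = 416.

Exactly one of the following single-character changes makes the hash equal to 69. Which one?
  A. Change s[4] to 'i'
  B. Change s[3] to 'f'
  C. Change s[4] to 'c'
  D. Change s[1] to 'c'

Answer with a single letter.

Option A: s[4]='b'->'i', delta=(9-2)*3^1 mod 509 = 21, hash=416+21 mod 509 = 437
Option B: s[3]='h'->'f', delta=(6-8)*3^2 mod 509 = 491, hash=416+491 mod 509 = 398
Option C: s[4]='b'->'c', delta=(3-2)*3^1 mod 509 = 3, hash=416+3 mod 509 = 419
Option D: s[1]='a'->'c', delta=(3-1)*3^4 mod 509 = 162, hash=416+162 mod 509 = 69 <-- target

Answer: D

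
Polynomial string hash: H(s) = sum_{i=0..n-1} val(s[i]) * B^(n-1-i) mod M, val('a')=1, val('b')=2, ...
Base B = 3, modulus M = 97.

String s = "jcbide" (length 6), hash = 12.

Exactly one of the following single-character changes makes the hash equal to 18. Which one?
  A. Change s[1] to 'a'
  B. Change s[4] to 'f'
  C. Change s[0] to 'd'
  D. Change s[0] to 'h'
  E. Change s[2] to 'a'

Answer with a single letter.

Option A: s[1]='c'->'a', delta=(1-3)*3^4 mod 97 = 32, hash=12+32 mod 97 = 44
Option B: s[4]='d'->'f', delta=(6-4)*3^1 mod 97 = 6, hash=12+6 mod 97 = 18 <-- target
Option C: s[0]='j'->'d', delta=(4-10)*3^5 mod 97 = 94, hash=12+94 mod 97 = 9
Option D: s[0]='j'->'h', delta=(8-10)*3^5 mod 97 = 96, hash=12+96 mod 97 = 11
Option E: s[2]='b'->'a', delta=(1-2)*3^3 mod 97 = 70, hash=12+70 mod 97 = 82

Answer: B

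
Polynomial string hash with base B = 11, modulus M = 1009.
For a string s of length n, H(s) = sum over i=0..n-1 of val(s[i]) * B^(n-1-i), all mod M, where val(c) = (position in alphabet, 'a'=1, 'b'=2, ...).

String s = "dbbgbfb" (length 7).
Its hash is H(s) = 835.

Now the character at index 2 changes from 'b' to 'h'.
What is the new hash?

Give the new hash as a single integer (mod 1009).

Answer: 898

Derivation:
val('b') = 2, val('h') = 8
Position k = 2, exponent = n-1-k = 4
B^4 mod M = 11^4 mod 1009 = 515
Delta = (8 - 2) * 515 mod 1009 = 63
New hash = (835 + 63) mod 1009 = 898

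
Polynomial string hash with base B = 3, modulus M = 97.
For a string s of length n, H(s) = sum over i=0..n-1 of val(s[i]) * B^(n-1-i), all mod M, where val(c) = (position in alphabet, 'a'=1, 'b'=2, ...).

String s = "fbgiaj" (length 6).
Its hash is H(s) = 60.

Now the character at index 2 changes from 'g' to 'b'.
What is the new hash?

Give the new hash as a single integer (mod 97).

val('g') = 7, val('b') = 2
Position k = 2, exponent = n-1-k = 3
B^3 mod M = 3^3 mod 97 = 27
Delta = (2 - 7) * 27 mod 97 = 59
New hash = (60 + 59) mod 97 = 22

Answer: 22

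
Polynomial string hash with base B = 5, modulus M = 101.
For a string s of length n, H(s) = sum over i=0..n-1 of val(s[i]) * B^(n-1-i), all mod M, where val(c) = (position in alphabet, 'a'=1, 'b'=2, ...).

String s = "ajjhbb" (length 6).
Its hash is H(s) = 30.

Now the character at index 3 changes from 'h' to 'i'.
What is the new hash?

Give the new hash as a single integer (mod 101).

val('h') = 8, val('i') = 9
Position k = 3, exponent = n-1-k = 2
B^2 mod M = 5^2 mod 101 = 25
Delta = (9 - 8) * 25 mod 101 = 25
New hash = (30 + 25) mod 101 = 55

Answer: 55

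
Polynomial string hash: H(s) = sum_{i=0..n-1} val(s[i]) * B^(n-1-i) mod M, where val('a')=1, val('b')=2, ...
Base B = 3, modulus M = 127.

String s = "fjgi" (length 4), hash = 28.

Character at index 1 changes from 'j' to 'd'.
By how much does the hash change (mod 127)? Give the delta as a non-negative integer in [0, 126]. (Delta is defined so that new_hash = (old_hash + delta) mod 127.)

Delta formula: (val(new) - val(old)) * B^(n-1-k) mod M
  val('d') - val('j') = 4 - 10 = -6
  B^(n-1-k) = 3^2 mod 127 = 9
  Delta = -6 * 9 mod 127 = 73

Answer: 73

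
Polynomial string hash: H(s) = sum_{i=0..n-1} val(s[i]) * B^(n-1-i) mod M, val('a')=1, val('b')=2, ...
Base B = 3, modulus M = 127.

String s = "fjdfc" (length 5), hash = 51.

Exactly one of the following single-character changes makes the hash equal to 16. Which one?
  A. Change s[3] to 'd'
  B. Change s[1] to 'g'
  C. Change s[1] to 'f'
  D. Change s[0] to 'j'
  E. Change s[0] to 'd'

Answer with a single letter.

Answer: E

Derivation:
Option A: s[3]='f'->'d', delta=(4-6)*3^1 mod 127 = 121, hash=51+121 mod 127 = 45
Option B: s[1]='j'->'g', delta=(7-10)*3^3 mod 127 = 46, hash=51+46 mod 127 = 97
Option C: s[1]='j'->'f', delta=(6-10)*3^3 mod 127 = 19, hash=51+19 mod 127 = 70
Option D: s[0]='f'->'j', delta=(10-6)*3^4 mod 127 = 70, hash=51+70 mod 127 = 121
Option E: s[0]='f'->'d', delta=(4-6)*3^4 mod 127 = 92, hash=51+92 mod 127 = 16 <-- target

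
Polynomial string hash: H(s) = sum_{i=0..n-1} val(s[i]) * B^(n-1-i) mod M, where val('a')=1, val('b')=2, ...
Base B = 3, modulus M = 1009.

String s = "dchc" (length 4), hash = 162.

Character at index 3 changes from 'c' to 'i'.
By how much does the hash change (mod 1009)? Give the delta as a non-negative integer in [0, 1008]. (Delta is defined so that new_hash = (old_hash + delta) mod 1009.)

Answer: 6

Derivation:
Delta formula: (val(new) - val(old)) * B^(n-1-k) mod M
  val('i') - val('c') = 9 - 3 = 6
  B^(n-1-k) = 3^0 mod 1009 = 1
  Delta = 6 * 1 mod 1009 = 6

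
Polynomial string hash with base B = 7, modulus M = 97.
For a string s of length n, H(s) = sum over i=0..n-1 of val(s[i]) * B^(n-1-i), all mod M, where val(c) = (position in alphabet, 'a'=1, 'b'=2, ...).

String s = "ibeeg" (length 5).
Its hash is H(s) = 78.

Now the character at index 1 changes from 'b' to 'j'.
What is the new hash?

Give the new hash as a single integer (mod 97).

Answer: 9

Derivation:
val('b') = 2, val('j') = 10
Position k = 1, exponent = n-1-k = 3
B^3 mod M = 7^3 mod 97 = 52
Delta = (10 - 2) * 52 mod 97 = 28
New hash = (78 + 28) mod 97 = 9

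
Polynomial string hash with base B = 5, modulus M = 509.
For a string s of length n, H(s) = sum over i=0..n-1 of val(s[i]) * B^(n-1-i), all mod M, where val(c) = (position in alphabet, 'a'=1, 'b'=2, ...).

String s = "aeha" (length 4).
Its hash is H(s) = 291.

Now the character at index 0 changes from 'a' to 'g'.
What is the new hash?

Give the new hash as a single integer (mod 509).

val('a') = 1, val('g') = 7
Position k = 0, exponent = n-1-k = 3
B^3 mod M = 5^3 mod 509 = 125
Delta = (7 - 1) * 125 mod 509 = 241
New hash = (291 + 241) mod 509 = 23

Answer: 23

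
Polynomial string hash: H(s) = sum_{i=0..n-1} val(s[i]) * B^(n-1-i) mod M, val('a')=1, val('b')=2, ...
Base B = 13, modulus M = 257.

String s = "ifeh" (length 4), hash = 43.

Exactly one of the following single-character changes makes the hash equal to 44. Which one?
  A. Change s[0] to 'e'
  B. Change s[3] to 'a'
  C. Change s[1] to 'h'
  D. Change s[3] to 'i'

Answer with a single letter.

Answer: D

Derivation:
Option A: s[0]='i'->'e', delta=(5-9)*13^3 mod 257 = 207, hash=43+207 mod 257 = 250
Option B: s[3]='h'->'a', delta=(1-8)*13^0 mod 257 = 250, hash=43+250 mod 257 = 36
Option C: s[1]='f'->'h', delta=(8-6)*13^2 mod 257 = 81, hash=43+81 mod 257 = 124
Option D: s[3]='h'->'i', delta=(9-8)*13^0 mod 257 = 1, hash=43+1 mod 257 = 44 <-- target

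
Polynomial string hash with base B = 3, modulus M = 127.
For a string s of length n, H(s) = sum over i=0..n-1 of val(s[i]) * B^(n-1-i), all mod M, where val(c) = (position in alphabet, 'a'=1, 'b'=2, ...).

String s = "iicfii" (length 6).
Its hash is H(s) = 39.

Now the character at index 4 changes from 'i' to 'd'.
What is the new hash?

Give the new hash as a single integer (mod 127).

val('i') = 9, val('d') = 4
Position k = 4, exponent = n-1-k = 1
B^1 mod M = 3^1 mod 127 = 3
Delta = (4 - 9) * 3 mod 127 = 112
New hash = (39 + 112) mod 127 = 24

Answer: 24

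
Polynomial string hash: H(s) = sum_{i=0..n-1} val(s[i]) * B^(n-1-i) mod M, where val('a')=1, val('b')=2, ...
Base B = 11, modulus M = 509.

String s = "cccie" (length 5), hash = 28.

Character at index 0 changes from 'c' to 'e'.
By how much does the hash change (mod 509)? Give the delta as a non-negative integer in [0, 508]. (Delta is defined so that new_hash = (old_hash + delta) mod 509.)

Answer: 269

Derivation:
Delta formula: (val(new) - val(old)) * B^(n-1-k) mod M
  val('e') - val('c') = 5 - 3 = 2
  B^(n-1-k) = 11^4 mod 509 = 389
  Delta = 2 * 389 mod 509 = 269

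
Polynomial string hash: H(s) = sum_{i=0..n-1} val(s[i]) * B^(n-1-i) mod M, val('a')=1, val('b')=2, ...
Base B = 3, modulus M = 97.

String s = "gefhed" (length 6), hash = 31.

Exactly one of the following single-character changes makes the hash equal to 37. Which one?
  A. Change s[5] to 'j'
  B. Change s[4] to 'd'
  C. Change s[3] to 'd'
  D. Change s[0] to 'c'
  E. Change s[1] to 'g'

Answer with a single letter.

Answer: A

Derivation:
Option A: s[5]='d'->'j', delta=(10-4)*3^0 mod 97 = 6, hash=31+6 mod 97 = 37 <-- target
Option B: s[4]='e'->'d', delta=(4-5)*3^1 mod 97 = 94, hash=31+94 mod 97 = 28
Option C: s[3]='h'->'d', delta=(4-8)*3^2 mod 97 = 61, hash=31+61 mod 97 = 92
Option D: s[0]='g'->'c', delta=(3-7)*3^5 mod 97 = 95, hash=31+95 mod 97 = 29
Option E: s[1]='e'->'g', delta=(7-5)*3^4 mod 97 = 65, hash=31+65 mod 97 = 96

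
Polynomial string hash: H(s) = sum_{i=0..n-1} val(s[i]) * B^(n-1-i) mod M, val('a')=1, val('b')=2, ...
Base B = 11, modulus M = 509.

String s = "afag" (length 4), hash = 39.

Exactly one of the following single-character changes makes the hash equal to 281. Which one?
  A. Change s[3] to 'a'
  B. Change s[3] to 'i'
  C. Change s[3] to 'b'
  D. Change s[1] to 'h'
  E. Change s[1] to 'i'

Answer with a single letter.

Option A: s[3]='g'->'a', delta=(1-7)*11^0 mod 509 = 503, hash=39+503 mod 509 = 33
Option B: s[3]='g'->'i', delta=(9-7)*11^0 mod 509 = 2, hash=39+2 mod 509 = 41
Option C: s[3]='g'->'b', delta=(2-7)*11^0 mod 509 = 504, hash=39+504 mod 509 = 34
Option D: s[1]='f'->'h', delta=(8-6)*11^2 mod 509 = 242, hash=39+242 mod 509 = 281 <-- target
Option E: s[1]='f'->'i', delta=(9-6)*11^2 mod 509 = 363, hash=39+363 mod 509 = 402

Answer: D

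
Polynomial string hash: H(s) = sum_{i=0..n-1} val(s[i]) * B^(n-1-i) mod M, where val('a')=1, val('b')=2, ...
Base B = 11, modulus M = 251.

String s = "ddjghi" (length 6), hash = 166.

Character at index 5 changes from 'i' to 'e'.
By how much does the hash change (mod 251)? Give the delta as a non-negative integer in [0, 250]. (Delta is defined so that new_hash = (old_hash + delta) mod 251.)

Delta formula: (val(new) - val(old)) * B^(n-1-k) mod M
  val('e') - val('i') = 5 - 9 = -4
  B^(n-1-k) = 11^0 mod 251 = 1
  Delta = -4 * 1 mod 251 = 247

Answer: 247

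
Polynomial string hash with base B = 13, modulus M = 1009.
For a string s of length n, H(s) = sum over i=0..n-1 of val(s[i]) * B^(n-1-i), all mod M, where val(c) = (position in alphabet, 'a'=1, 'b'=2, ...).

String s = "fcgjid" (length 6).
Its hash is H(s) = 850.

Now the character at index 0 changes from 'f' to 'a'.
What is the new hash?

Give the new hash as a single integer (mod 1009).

val('f') = 6, val('a') = 1
Position k = 0, exponent = n-1-k = 5
B^5 mod M = 13^5 mod 1009 = 990
Delta = (1 - 6) * 990 mod 1009 = 95
New hash = (850 + 95) mod 1009 = 945

Answer: 945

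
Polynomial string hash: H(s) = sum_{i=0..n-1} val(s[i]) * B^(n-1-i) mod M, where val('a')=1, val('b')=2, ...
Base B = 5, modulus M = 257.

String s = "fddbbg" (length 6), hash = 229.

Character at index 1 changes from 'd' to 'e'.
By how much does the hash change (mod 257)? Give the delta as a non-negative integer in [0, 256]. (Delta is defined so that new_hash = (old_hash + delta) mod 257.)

Answer: 111

Derivation:
Delta formula: (val(new) - val(old)) * B^(n-1-k) mod M
  val('e') - val('d') = 5 - 4 = 1
  B^(n-1-k) = 5^4 mod 257 = 111
  Delta = 1 * 111 mod 257 = 111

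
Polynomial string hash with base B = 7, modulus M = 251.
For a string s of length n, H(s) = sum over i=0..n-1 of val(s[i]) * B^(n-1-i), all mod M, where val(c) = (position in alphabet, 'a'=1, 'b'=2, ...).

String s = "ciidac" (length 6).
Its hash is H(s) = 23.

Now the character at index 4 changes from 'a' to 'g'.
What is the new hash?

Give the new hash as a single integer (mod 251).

Answer: 65

Derivation:
val('a') = 1, val('g') = 7
Position k = 4, exponent = n-1-k = 1
B^1 mod M = 7^1 mod 251 = 7
Delta = (7 - 1) * 7 mod 251 = 42
New hash = (23 + 42) mod 251 = 65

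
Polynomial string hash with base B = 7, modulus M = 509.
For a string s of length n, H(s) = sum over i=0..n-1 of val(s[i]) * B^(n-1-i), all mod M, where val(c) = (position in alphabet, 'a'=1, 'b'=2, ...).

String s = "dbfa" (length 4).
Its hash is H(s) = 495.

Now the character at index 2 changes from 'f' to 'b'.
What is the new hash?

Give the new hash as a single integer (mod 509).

val('f') = 6, val('b') = 2
Position k = 2, exponent = n-1-k = 1
B^1 mod M = 7^1 mod 509 = 7
Delta = (2 - 6) * 7 mod 509 = 481
New hash = (495 + 481) mod 509 = 467

Answer: 467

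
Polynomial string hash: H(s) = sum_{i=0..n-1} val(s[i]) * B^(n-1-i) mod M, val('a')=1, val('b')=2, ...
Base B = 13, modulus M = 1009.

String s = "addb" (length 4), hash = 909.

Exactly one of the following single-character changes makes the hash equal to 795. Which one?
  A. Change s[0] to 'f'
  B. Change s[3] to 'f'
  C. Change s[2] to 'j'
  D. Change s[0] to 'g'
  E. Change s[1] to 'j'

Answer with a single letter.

Answer: A

Derivation:
Option A: s[0]='a'->'f', delta=(6-1)*13^3 mod 1009 = 895, hash=909+895 mod 1009 = 795 <-- target
Option B: s[3]='b'->'f', delta=(6-2)*13^0 mod 1009 = 4, hash=909+4 mod 1009 = 913
Option C: s[2]='d'->'j', delta=(10-4)*13^1 mod 1009 = 78, hash=909+78 mod 1009 = 987
Option D: s[0]='a'->'g', delta=(7-1)*13^3 mod 1009 = 65, hash=909+65 mod 1009 = 974
Option E: s[1]='d'->'j', delta=(10-4)*13^2 mod 1009 = 5, hash=909+5 mod 1009 = 914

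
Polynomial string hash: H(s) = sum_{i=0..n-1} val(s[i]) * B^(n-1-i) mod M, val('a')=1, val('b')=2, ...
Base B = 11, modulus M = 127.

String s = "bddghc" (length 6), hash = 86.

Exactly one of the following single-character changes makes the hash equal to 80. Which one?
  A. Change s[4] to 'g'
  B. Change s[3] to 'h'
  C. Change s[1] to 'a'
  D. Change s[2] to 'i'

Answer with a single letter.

Option A: s[4]='h'->'g', delta=(7-8)*11^1 mod 127 = 116, hash=86+116 mod 127 = 75
Option B: s[3]='g'->'h', delta=(8-7)*11^2 mod 127 = 121, hash=86+121 mod 127 = 80 <-- target
Option C: s[1]='d'->'a', delta=(1-4)*11^4 mod 127 = 19, hash=86+19 mod 127 = 105
Option D: s[2]='d'->'i', delta=(9-4)*11^3 mod 127 = 51, hash=86+51 mod 127 = 10

Answer: B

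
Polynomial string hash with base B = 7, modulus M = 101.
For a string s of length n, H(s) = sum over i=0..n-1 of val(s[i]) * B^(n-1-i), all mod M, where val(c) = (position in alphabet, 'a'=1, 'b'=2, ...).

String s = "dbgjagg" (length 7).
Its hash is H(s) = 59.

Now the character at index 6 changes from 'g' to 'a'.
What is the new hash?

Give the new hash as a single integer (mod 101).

Answer: 53

Derivation:
val('g') = 7, val('a') = 1
Position k = 6, exponent = n-1-k = 0
B^0 mod M = 7^0 mod 101 = 1
Delta = (1 - 7) * 1 mod 101 = 95
New hash = (59 + 95) mod 101 = 53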